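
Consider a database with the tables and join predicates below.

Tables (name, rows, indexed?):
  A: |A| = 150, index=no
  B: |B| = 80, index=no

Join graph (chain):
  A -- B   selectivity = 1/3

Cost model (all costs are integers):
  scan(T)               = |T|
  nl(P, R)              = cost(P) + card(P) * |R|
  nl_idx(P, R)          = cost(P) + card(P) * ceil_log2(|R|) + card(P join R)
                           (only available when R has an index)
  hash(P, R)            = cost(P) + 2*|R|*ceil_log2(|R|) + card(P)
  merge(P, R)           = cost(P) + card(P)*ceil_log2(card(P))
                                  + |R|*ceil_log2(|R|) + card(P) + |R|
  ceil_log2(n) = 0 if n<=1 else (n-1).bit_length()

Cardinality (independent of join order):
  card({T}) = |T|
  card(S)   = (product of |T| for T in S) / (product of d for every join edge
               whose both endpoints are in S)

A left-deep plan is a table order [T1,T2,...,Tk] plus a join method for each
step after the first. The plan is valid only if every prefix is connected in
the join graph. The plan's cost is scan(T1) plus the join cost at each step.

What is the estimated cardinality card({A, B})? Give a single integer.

Tables in S: A(150), B(80)
Edges inside S: A-B(d=3)
numerator = 150 * 80 = 12000
denominator = 3 = 3
card(S) = 12000 / 3 = 4000

4000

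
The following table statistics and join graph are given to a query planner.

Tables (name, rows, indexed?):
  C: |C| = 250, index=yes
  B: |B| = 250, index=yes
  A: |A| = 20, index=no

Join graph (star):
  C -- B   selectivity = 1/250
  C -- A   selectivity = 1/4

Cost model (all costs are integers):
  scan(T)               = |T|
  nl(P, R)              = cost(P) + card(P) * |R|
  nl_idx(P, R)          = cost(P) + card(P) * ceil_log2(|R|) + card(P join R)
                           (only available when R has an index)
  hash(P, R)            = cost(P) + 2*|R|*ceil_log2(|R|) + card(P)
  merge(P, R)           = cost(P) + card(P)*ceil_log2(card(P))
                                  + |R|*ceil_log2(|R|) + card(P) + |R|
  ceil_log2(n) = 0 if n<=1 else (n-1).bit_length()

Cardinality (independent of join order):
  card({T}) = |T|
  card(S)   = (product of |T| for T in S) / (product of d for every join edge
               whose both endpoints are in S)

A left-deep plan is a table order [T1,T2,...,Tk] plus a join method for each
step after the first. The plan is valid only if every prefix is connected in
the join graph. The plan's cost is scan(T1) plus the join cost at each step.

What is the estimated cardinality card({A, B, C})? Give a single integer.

1250

Tables in S: A(20), B(250), C(250)
Edges inside S: C-B(d=250), C-A(d=4)
numerator = 20 * 250 * 250 = 1250000
denominator = 250 * 4 = 1000
card(S) = 1250000 / 1000 = 1250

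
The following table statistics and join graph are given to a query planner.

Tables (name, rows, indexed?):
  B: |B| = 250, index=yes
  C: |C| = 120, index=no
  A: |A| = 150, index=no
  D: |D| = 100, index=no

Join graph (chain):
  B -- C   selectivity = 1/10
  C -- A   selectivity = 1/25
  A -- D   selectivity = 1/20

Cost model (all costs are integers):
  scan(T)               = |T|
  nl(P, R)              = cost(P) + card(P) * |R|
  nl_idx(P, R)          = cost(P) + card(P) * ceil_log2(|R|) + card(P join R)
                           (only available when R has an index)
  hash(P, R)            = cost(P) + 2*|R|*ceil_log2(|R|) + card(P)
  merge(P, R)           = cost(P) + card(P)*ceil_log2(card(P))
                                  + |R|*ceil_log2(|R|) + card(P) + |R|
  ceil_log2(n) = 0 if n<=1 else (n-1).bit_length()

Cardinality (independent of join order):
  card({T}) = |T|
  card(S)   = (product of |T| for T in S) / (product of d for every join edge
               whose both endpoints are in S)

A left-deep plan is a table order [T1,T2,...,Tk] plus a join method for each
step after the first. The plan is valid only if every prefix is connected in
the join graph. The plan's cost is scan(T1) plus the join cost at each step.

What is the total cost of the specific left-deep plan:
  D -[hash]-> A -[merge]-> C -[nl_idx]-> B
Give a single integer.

130610

step 1: scan D: cost=100, card=100
step 2: join A via hash
    card(P join A) = 100*150/(20) = 750
    cost = 100 + 2*150*8 + 100 = 2600
step 3: join C via merge
    card(P join C) = 750*120/(25) = 3600
    cost = 2600 + 750*10 + 120*7 + 750 + 120 = 11810
step 4: join B via nl_idx
    card(P join B) = 3600*250/(10) = 90000
    cost = 11810 + 3600*8 + 90000 = 130610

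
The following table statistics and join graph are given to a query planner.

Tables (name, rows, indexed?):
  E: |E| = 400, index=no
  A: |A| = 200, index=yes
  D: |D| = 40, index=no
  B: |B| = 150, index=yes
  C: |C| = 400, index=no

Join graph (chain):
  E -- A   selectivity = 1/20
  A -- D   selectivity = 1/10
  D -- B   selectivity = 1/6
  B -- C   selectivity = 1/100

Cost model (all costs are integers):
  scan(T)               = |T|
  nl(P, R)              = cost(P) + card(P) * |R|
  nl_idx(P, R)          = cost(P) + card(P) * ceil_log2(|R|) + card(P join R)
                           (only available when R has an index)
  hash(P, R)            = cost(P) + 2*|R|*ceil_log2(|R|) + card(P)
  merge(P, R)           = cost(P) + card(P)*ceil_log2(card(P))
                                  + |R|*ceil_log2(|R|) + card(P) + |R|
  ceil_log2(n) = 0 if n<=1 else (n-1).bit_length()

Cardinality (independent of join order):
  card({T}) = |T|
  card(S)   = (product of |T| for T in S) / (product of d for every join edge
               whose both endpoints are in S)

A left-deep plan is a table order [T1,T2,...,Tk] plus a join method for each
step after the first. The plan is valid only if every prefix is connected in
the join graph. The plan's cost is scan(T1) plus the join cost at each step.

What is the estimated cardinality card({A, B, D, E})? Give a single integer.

Tables in S: A(200), B(150), D(40), E(400)
Edges inside S: E-A(d=20), A-D(d=10), D-B(d=6)
numerator = 200 * 150 * 40 * 400 = 480000000
denominator = 20 * 10 * 6 = 1200
card(S) = 480000000 / 1200 = 400000

400000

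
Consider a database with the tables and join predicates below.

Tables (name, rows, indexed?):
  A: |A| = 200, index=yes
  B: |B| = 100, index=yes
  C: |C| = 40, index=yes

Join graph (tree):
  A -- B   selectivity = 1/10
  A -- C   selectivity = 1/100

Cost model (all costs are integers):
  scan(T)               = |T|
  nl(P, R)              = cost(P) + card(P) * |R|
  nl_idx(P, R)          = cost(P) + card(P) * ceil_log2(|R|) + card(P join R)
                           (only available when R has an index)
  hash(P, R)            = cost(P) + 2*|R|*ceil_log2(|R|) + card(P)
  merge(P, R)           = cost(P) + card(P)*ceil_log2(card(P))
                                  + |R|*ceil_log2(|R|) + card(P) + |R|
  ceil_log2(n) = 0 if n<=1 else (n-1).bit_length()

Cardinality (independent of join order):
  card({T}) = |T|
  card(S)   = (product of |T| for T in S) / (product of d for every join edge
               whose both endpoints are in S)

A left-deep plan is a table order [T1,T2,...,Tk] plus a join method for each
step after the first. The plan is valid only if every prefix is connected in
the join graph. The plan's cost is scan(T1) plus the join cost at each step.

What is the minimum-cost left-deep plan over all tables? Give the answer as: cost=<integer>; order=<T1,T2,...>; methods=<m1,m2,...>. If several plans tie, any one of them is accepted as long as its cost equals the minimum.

cost=1800; order=C,A,B; methods=nl_idx,nl_idx

Selinger DP (subsets sized 1..n):
  {A}: scan cost=200, card=200
  {B}: scan cost=100, card=100
  {C}: scan cost=40, card=40
  {AB}: card=2000; try (B,hash)→1800, (A,merge)→2700, (B,merge)→2800, (A,nl_idx)→2900, (A,hash)→3400, (B,nl_idx)→3600 …(+2); best=1800 via (B,hash)
  {AC}: card=80; try (A,nl_idx)→440, (C,hash)→880, (C,nl_idx)→1480, (A,merge)→2120, (C,merge)→2280, (A,hash)→3280 …(+2); best=440 via (A,nl_idx)
  {ABC}: card=800; try (B,nl_idx)→1800, (B,merge)→1880, (B,hash)→1920, (C,hash)→4280, (B,nl)→8440, (C,nl_idx)→14600 …(+2); best=1800 via (B,nl_idx)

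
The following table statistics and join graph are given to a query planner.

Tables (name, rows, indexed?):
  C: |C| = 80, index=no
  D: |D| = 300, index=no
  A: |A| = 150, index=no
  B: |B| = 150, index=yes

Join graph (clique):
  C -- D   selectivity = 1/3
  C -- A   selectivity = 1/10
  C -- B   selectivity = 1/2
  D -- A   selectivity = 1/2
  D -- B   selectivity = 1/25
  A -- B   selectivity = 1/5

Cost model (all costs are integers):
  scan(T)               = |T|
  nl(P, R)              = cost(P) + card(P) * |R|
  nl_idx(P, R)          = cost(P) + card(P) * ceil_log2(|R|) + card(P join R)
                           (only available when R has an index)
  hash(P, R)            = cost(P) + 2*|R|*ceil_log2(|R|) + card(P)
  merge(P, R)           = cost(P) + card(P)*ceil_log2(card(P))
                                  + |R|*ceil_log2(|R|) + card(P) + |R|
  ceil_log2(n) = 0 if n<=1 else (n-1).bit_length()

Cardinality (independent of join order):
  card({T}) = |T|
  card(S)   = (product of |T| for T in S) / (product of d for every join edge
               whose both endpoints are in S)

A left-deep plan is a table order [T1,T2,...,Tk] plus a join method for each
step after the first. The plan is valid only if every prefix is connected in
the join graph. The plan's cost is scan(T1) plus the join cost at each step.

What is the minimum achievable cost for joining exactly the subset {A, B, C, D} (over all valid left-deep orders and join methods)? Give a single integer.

28420

Selinger DP over subsets of {A,B,C,D}:
  {C}: scan cost=80, card=80
  {D}: scan cost=300, card=300
  {A}: scan cost=150, card=150
  {B}: scan cost=150, card=150
  {CD}: card=8000; try (C,hash)→1720, (D,merge)→3720, (C,merge)→3940, (D,hash)→5560, (D,nl)→24080, (C,nl)→24300; best=1720 via (C,hash)
  {AC}: card=1200; try (C,hash)→1420, (A,merge)→2070, (C,merge)→2140, (A,hash)→2560, (A,nl)→12080, (C,nl)→12150; best=1420 via (C,hash)
  {BC}: card=6000; try (C,hash)→1420, (B,merge)→2070, (C,merge)→2140, (B,hash)→2560, (B,nl_idx)→6720, (B,nl)→12080 …(+1); best=1420 via (C,hash)
  {AD}: card=22500; try (A,hash)→3000, (D,merge)→4500, (A,merge)→4650, (D,hash)→5700, (D,nl)→45150, (A,nl)→45300; best=3000 via (A,hash)
  {BD}: card=1800; try (B,hash)→3000, (D,merge)→4500, (B,nl_idx)→4500, (B,merge)→4650, (D,hash)→5700, (D,nl)→45150 …(+1); best=3000 via (B,hash)
  {AB}: card=4500; try (B,hash)→2700, (A,hash)→2700, (B,merge)→2850, (A,merge)→2850, (B,nl_idx)→5850, (B,nl)→22650 …(+1); best=2700 via (B,hash)
  {ACD}: card=60000; try (D,hash)→8020, (A,hash)→12120, (D,merge)→18820, (C,hash)→26620, (A,merge)→115070, (D,nl)→361420 …(+3); best=8020 via (D,hash)
  {BCD}: card=24000; try (C,hash)→5920, (B,hash)→12120, (D,hash)→12820, (C,merge)→25240, (D,merge)→88420, (B,nl_idx)→89720 …(+4); best=5920 via (C,hash)
  {ABC}: card=18000; try (B,hash)→5020, (C,hash)→8320, (A,hash)→9820, (B,merge)→17170, (B,nl_idx)→29020, (C,merge)→66340 …(+4); best=5020 via (B,hash)
  {ABD}: card=27000; try (A,hash)→7200, (D,hash)→12600, (A,merge)→25950, (B,hash)→27900, (D,merge)→68700, (B,nl_idx)→210000 …(+4); best=7200 via (A,hash)
  {ABCD}: card=36000; try (D,hash)→28420, (A,hash)→32320, (C,hash)→35320, (B,hash)→70420, (D,merge)→296020, (A,merge)→391270 …(+7); best=28420 via (D,hash)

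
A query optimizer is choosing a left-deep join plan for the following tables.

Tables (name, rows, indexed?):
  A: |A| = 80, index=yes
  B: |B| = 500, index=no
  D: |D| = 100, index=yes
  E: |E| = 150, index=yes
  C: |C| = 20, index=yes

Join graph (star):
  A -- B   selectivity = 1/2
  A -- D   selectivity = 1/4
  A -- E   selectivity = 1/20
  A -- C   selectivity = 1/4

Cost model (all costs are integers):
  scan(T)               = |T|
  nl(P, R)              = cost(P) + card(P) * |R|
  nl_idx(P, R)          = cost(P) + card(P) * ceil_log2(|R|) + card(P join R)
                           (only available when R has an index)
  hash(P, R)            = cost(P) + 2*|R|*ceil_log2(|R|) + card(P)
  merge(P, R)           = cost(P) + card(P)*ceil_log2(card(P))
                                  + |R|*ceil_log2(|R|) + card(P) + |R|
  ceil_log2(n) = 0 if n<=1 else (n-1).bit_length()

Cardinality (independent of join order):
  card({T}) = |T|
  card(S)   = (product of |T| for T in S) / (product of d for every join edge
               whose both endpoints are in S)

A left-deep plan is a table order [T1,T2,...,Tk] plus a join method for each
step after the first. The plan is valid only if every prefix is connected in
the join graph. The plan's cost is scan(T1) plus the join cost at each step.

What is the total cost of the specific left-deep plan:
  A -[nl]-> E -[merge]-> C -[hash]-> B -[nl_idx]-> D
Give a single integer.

24030800

step 1: scan A: cost=80, card=80
step 2: join E via nl
    card(P join E) = 80*150/(20) = 600
    cost = 80 + 80*150 = 12080
step 3: join C via merge
    card(P join C) = 600*20/(4) = 3000
    cost = 12080 + 600*10 + 20*5 + 600 + 20 = 18800
step 4: join B via hash
    card(P join B) = 3000*500/(2) = 750000
    cost = 18800 + 2*500*9 + 3000 = 30800
step 5: join D via nl_idx
    card(P join D) = 750000*100/(4) = 18750000
    cost = 30800 + 750000*7 + 18750000 = 24030800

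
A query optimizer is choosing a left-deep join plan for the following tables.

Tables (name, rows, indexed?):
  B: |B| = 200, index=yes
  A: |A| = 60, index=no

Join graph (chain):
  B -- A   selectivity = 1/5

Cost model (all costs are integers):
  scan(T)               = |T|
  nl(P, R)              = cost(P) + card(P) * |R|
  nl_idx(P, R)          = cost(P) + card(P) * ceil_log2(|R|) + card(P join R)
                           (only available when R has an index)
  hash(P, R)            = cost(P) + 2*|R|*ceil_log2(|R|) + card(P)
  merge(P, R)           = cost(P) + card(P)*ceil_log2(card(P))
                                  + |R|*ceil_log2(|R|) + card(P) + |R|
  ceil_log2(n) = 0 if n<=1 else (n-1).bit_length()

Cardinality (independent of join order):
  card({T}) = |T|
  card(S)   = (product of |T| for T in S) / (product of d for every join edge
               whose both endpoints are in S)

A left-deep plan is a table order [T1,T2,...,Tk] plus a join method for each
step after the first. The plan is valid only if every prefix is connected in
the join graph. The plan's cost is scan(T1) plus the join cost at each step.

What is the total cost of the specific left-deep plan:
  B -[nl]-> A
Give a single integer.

12200

step 1: scan B: cost=200, card=200
step 2: join A via nl
    card(P join A) = 200*60/(5) = 2400
    cost = 200 + 200*60 = 12200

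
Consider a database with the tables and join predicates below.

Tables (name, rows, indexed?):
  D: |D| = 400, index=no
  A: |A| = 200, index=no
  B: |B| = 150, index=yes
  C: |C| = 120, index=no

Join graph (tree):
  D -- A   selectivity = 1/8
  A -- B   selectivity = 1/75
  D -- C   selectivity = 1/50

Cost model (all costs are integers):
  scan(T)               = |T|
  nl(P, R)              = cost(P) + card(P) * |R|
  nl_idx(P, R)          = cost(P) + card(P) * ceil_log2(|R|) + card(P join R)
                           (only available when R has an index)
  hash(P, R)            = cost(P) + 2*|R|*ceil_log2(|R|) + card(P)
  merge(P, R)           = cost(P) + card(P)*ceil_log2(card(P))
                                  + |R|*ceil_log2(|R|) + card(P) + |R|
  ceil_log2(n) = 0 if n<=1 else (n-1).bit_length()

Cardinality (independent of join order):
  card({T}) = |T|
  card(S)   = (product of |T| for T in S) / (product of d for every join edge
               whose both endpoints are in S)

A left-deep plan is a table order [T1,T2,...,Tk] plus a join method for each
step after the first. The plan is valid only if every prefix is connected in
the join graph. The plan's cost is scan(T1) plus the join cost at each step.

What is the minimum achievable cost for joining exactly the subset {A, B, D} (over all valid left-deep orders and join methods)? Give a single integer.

9800

Selinger DP over subsets of {A,B,D}:
  {D}: scan cost=400, card=400
  {A}: scan cost=200, card=200
  {B}: scan cost=150, card=150
  {AD}: card=10000; try (A,hash)→4000, (D,merge)→6000, (A,merge)→6200, (D,hash)→7600, (D,nl)→80200, (A,nl)→80400; best=4000 via (A,hash)
  {AB}: card=400; try (B,nl_idx)→2200, (B,hash)→2800, (A,merge)→3300, (B,merge)→3350, (A,hash)→3500, (A,nl)→30150 …(+1); best=2200 via (B,nl_idx)
  {ABD}: card=20000; try (D,hash)→9800, (D,merge)→10200, (B,hash)→16400, (B,nl_idx)→104000, (B,merge)→155350, (D,nl)→162200 …(+1); best=9800 via (D,hash)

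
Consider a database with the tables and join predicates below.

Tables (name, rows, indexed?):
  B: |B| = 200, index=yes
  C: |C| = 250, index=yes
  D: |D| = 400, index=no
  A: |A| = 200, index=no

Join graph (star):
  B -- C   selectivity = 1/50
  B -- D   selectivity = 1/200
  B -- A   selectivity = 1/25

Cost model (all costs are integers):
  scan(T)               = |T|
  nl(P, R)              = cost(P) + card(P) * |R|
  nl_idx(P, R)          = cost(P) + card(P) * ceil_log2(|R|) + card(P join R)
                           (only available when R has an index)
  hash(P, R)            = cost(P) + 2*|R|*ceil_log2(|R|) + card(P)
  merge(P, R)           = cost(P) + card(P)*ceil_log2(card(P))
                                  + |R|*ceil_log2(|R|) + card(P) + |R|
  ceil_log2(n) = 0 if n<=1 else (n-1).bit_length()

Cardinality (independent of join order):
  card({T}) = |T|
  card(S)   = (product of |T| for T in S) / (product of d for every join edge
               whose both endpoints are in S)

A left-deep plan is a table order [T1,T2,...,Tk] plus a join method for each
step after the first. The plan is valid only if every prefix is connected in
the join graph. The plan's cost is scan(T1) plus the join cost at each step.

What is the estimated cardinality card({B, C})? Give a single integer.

1000

Tables in S: B(200), C(250)
Edges inside S: B-C(d=50)
numerator = 200 * 250 = 50000
denominator = 50 = 50
card(S) = 50000 / 50 = 1000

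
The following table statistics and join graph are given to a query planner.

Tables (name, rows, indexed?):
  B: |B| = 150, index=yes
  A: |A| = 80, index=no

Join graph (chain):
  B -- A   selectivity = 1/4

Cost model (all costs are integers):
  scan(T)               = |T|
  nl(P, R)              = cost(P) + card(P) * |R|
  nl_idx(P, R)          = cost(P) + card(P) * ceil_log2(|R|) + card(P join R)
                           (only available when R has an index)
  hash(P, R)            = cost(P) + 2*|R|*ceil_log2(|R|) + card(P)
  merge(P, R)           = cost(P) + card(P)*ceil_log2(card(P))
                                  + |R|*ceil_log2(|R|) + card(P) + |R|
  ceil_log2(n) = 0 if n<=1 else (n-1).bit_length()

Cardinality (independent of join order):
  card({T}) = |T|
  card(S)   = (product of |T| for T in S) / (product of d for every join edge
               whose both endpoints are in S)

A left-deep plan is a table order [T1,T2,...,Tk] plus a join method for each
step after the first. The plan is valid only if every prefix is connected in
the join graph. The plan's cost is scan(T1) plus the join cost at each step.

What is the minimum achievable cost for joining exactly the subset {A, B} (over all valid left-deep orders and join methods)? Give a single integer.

1420

Selinger DP over subsets of {A,B}:
  {B}: scan cost=150, card=150
  {A}: scan cost=80, card=80
  {AB}: card=3000; try (A,hash)→1420, (B,merge)→2070, (A,merge)→2140, (B,hash)→2560, (B,nl_idx)→3720, (B,nl)→12080 …(+1); best=1420 via (A,hash)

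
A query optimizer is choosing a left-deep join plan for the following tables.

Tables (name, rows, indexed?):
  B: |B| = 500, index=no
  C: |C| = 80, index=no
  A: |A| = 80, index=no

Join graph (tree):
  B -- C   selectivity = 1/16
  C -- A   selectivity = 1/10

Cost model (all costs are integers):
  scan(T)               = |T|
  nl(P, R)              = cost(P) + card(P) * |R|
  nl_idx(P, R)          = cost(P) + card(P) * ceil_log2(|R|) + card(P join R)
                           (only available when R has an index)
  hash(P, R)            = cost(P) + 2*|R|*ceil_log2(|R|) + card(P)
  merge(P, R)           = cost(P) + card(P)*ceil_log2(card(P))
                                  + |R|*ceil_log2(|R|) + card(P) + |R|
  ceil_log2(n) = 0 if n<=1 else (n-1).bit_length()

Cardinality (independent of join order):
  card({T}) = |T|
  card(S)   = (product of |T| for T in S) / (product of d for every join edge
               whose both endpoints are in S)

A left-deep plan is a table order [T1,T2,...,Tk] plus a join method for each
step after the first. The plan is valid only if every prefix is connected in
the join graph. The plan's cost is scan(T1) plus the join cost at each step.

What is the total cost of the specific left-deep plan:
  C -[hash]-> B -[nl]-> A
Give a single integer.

209160

step 1: scan C: cost=80, card=80
step 2: join B via hash
    card(P join B) = 80*500/(16) = 2500
    cost = 80 + 2*500*9 + 80 = 9160
step 3: join A via nl
    card(P join A) = 2500*80/(10) = 20000
    cost = 9160 + 2500*80 = 209160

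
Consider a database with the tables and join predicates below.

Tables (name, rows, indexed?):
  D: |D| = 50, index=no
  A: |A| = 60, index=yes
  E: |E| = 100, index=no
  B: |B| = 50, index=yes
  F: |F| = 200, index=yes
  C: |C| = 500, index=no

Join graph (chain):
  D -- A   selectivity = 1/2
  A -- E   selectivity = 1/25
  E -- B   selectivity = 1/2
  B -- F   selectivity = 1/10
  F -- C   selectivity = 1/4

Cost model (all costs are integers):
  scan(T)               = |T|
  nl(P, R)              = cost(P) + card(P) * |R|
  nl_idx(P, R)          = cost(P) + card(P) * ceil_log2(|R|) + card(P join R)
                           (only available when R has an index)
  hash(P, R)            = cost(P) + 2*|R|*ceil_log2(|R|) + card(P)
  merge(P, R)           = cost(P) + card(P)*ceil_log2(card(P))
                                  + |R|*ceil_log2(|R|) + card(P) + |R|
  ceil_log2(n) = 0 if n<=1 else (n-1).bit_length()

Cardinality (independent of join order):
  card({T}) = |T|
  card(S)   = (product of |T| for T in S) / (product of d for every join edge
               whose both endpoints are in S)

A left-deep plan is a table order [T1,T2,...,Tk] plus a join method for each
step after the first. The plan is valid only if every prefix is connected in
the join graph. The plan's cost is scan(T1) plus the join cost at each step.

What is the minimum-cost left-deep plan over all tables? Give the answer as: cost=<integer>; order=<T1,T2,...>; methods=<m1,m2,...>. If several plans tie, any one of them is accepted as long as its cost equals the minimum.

cost=3140560; order=E,A,B,F,D,C; methods=hash,hash,hash,hash,hash

Selinger DP (subsets sized 1..n):
  {D}: scan cost=50, card=50
  {A}: scan cost=60, card=60
  {E}: scan cost=100, card=100
  {B}: scan cost=50, card=50
  {F}: scan cost=200, card=200
  {C}: scan cost=500, card=500
  {AD}: card=1500; try (D,hash)→720, (A,hash)→820, (A,merge)→820, (D,merge)→830, (A,nl_idx)→1850, (A,nl)→3050 …(+1); best=720 via (D,hash)
  {AE}: card=240; try (A,hash)→920, (A,nl_idx)→940, (E,merge)→1280, (A,merge)→1320, (E,hash)→1520, (E,nl)→6060 …(+1); best=920 via (A,hash)
  {BE}: card=2500; try (B,hash)→800, (E,merge)→1200, (B,merge)→1250, (E,hash)→1500, (B,nl_idx)→3200, (E,nl)→5050 …(+1); best=800 via (B,hash)
  {BF}: card=1000; try (B,hash)→1000, (F,nl_idx)→1450, (F,merge)→2200, (B,merge)→2350, (B,nl_idx)→2400, (F,hash)→3300 …(+2); best=1000 via (B,hash)
  {CF}: card=25000; try (F,hash)→4200, (C,merge)→7000, (F,merge)→7300, (C,hash)→9400, (F,nl_idx)→29500, (C,nl)→100200 …(+1); best=4200 via (F,hash)
  {ADE}: card=6000; try (D,hash)→1760, (D,merge)→3430, (E,hash)→3620, (D,nl)→12920, (E,merge)→19520, (E,nl)→150720; best=1760 via (D,hash)
  {ABE}: card=6000; try (B,hash)→1760, (B,merge)→3430, (A,hash)→4020, (B,nl_idx)→8360, (B,nl)→12920, (A,nl_idx)→21800 …(+2); best=1760 via (B,hash)
  {BEF}: card=50000; try (E,hash)→3400, (F,hash)→6500, (E,merge)→12800, (F,merge)→35100, (F,nl_idx)→70800, (E,nl)→101000 …(+1); best=3400 via (E,hash)
  {BCF}: card=125000; try (C,hash)→11000, (C,merge)→17000, (B,hash)→29800, (B,nl_idx)→279200, (B,merge)→404550, (C,nl)→501000 …(+1); best=11000 via (C,hash)
  {ABDE}: card=150000; try (D,hash)→8360, (B,hash)→8360, (D,merge)→86110, (B,merge)→86110, (B,nl_idx)→187760, (D,nl)→301760 …(+1); best=8360 via (D,hash)
  {ABEF}: card=120000; try (F,hash)→10960, (A,hash)→54120, (F,merge)→87560, (F,nl_idx)→169760, (A,nl_idx)→423400, (A,merge)→853820 …(+2); best=10960 via (F,hash)
  {BCEF}: card=6250000; try (C,hash)→62400, (E,hash)→137400, (C,merge)→858400, (E,merge)→2261800, (E,nl)→12511000, (C,nl)→25003400; best=62400 via (C,hash)
  {ABDEF}: card=3000000; try (D,hash)→131560, (F,hash)→161560, (D,merge)→2171310, (F,merge)→2860160, (F,nl_idx)→4208360, (D,nl)→6010960 …(+1); best=131560 via (D,hash)
  {ABCEF}: card=15000000; try (C,hash)→139960, (C,merge)→2175960, (A,hash)→6313120, (A,nl_idx)→52562400, (C,nl)→60010960, (A,merge)→150062820 …(+1); best=139960 via (C,hash)
  {ABCDEF}: card=375000000; try (C,hash)→3140560, (D,hash)→15140560, (C,merge)→69136560, (D,merge)→375140310, (D,nl)→750139960, (C,nl)→1500131560; best=3140560 via (C,hash)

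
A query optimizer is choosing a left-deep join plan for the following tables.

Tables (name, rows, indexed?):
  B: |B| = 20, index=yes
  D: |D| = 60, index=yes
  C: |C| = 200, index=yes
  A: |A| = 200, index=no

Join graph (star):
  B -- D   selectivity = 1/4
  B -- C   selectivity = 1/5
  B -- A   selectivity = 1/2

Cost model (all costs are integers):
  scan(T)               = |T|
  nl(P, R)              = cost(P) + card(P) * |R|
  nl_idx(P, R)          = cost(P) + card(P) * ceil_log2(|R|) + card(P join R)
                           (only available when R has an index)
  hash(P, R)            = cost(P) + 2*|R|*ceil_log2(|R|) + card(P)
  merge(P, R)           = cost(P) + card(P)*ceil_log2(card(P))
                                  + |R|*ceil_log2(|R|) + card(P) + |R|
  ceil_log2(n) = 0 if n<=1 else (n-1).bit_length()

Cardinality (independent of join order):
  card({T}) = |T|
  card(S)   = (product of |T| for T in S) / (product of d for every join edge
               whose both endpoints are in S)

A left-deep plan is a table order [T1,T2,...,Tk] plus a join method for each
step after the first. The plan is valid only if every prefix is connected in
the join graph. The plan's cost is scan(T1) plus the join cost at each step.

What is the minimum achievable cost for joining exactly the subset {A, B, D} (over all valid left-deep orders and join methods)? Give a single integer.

3320

Selinger DP over subsets of {A,B,D}:
  {B}: scan cost=20, card=20
  {D}: scan cost=60, card=60
  {A}: scan cost=200, card=200
  {BD}: card=300; try (B,hash)→320, (D,nl_idx)→440, (D,merge)→560, (B,merge)→600, (B,nl_idx)→660, (D,hash)→760 …(+2); best=320 via (B,hash)
  {AB}: card=2000; try (B,hash)→600, (A,merge)→1940, (B,merge)→2120, (B,nl_idx)→3200, (A,hash)→3240, (A,nl)→4020 …(+1); best=600 via (B,hash)
  {ABD}: card=30000; try (D,hash)→3320, (A,hash)→3820, (A,merge)→5120, (D,merge)→25020, (D,nl_idx)→42600, (A,nl)→60320 …(+1); best=3320 via (D,hash)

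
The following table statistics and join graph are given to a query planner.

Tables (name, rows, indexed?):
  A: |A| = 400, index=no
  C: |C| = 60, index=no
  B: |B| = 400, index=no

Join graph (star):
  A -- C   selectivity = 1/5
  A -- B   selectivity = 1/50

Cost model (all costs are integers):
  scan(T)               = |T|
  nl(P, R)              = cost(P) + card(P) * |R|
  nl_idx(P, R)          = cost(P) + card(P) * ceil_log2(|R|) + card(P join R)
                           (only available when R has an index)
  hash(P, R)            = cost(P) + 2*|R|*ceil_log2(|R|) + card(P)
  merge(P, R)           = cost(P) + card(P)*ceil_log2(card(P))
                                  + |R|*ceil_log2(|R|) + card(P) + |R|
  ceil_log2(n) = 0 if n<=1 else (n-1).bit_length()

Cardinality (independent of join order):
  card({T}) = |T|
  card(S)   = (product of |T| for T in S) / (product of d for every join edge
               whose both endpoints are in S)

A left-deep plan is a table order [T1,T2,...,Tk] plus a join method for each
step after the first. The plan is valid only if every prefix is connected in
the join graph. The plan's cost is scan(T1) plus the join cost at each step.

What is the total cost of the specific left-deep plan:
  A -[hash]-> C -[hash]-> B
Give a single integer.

13520

step 1: scan A: cost=400, card=400
step 2: join C via hash
    card(P join C) = 400*60/(5) = 4800
    cost = 400 + 2*60*6 + 400 = 1520
step 3: join B via hash
    card(P join B) = 4800*400/(50) = 38400
    cost = 1520 + 2*400*9 + 4800 = 13520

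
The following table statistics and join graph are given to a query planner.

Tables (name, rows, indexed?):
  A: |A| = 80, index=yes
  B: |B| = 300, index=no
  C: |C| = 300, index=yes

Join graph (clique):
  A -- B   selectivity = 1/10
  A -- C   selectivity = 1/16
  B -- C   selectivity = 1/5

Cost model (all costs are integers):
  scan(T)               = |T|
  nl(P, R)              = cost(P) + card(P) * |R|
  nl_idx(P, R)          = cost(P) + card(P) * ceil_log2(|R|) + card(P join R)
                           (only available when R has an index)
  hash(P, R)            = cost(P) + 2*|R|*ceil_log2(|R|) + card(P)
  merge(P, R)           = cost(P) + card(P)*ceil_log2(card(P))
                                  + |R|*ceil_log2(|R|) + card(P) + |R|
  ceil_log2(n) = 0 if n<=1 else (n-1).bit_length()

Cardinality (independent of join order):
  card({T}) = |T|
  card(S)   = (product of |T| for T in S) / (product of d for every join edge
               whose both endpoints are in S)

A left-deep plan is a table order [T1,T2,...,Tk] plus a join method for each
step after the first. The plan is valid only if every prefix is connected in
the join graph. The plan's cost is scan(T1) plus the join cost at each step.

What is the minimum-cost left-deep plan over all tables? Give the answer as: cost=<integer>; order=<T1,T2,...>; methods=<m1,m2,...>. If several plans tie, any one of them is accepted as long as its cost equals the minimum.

cost=8620; order=C,A,B; methods=hash,hash

Selinger DP (subsets sized 1..n):
  {A}: scan cost=80, card=80
  {B}: scan cost=300, card=300
  {C}: scan cost=300, card=300
  {AB}: card=2400; try (A,hash)→1720, (B,merge)→3720, (A,merge)→3940, (A,nl_idx)→4800, (B,hash)→5560, (B,nl)→24080 …(+1); best=1720 via (A,hash)
  {AC}: card=1500; try (A,hash)→1720, (C,nl_idx)→2300, (C,merge)→3720, (A,nl_idx)→3900, (A,merge)→3940, (C,hash)→5560 …(+2); best=1720 via (A,hash)
  {BC}: card=18000; try (C,hash)→6000, (B,hash)→6000, (C,merge)→6300, (B,merge)→6300, (C,nl_idx)→21000, (C,nl)→90300 …(+1); best=6000 via (C,hash)
  {ABC}: card=9000; try (B,hash)→8620, (C,hash)→9520, (B,merge)→22720, (A,hash)→25120, (C,nl_idx)→32320, (C,merge)→35920 …(+5); best=8620 via (B,hash)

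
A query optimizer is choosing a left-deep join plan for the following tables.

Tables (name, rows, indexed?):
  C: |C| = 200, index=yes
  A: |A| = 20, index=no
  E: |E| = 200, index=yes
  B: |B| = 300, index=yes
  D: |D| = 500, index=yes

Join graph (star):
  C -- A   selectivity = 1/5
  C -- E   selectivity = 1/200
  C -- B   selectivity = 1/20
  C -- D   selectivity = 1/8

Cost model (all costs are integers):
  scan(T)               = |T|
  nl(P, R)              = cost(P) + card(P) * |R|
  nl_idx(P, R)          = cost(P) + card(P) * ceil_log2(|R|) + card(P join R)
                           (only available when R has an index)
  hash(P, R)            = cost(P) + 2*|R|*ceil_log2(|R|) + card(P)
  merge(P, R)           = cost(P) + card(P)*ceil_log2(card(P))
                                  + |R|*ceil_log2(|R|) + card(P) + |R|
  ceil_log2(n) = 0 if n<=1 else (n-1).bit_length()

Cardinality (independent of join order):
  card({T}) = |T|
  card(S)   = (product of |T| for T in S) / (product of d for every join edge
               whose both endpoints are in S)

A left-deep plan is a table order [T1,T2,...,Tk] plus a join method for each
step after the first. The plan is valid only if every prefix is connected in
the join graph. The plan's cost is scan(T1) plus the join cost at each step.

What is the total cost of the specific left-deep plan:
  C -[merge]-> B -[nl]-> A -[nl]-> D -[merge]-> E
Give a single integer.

step 1: scan C: cost=200, card=200
step 2: join B via merge
    card(P join B) = 200*300/(20) = 3000
    cost = 200 + 200*8 + 300*9 + 200 + 300 = 5000
step 3: join A via nl
    card(P join A) = 3000*20/(5) = 12000
    cost = 5000 + 3000*20 = 65000
step 4: join D via nl
    card(P join D) = 12000*500/(8) = 750000
    cost = 65000 + 12000*500 = 6065000
step 5: join E via merge
    card(P join E) = 750000*200/(200) = 750000
    cost = 6065000 + 750000*20 + 200*8 + 750000 + 200 = 21816800

21816800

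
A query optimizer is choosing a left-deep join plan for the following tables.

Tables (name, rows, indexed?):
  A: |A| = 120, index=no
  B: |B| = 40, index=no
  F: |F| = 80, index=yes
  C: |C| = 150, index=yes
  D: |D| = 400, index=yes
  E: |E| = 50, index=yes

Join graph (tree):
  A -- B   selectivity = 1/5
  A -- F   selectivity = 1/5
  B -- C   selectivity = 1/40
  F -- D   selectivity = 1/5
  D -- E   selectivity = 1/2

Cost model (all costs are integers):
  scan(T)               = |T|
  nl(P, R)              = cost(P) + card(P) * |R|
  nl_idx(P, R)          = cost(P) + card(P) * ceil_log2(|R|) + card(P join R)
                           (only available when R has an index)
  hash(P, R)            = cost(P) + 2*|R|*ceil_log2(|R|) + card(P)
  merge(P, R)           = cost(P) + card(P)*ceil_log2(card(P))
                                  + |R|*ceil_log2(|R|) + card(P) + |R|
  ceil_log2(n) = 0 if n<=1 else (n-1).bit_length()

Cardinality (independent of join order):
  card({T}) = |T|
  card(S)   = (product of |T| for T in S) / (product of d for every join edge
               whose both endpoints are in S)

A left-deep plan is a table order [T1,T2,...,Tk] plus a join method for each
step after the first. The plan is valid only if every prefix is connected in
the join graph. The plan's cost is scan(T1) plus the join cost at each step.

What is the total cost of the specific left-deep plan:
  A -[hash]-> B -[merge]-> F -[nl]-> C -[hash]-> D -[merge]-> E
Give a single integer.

step 1: scan A: cost=120, card=120
step 2: join B via hash
    card(P join B) = 120*40/(5) = 960
    cost = 120 + 2*40*6 + 120 = 720
step 3: join F via merge
    card(P join F) = 960*80/(5) = 15360
    cost = 720 + 960*10 + 80*7 + 960 + 80 = 11920
step 4: join C via nl
    card(P join C) = 15360*150/(40) = 57600
    cost = 11920 + 15360*150 = 2315920
step 5: join D via hash
    card(P join D) = 57600*400/(5) = 4608000
    cost = 2315920 + 2*400*9 + 57600 = 2380720
step 6: join E via merge
    card(P join E) = 4608000*50/(2) = 115200000
    cost = 2380720 + 4608000*23 + 50*6 + 4608000 + 50 = 112973070

112973070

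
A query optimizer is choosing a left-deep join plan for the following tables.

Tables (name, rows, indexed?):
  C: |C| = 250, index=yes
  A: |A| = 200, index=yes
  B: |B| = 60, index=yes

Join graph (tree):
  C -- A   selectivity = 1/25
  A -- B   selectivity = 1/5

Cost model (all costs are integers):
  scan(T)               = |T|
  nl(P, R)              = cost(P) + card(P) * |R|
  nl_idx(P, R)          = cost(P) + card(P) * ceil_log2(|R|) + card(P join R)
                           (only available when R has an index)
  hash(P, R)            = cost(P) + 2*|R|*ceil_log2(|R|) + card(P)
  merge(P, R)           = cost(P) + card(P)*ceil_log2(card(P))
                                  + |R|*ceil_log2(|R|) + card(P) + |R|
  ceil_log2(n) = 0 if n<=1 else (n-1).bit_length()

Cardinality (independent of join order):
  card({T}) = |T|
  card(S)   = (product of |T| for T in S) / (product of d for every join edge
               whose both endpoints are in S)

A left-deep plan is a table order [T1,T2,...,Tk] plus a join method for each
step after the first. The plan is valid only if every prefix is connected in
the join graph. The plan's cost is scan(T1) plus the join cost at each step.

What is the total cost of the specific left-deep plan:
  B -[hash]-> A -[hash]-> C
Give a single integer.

9720

step 1: scan B: cost=60, card=60
step 2: join A via hash
    card(P join A) = 60*200/(5) = 2400
    cost = 60 + 2*200*8 + 60 = 3320
step 3: join C via hash
    card(P join C) = 2400*250/(25) = 24000
    cost = 3320 + 2*250*8 + 2400 = 9720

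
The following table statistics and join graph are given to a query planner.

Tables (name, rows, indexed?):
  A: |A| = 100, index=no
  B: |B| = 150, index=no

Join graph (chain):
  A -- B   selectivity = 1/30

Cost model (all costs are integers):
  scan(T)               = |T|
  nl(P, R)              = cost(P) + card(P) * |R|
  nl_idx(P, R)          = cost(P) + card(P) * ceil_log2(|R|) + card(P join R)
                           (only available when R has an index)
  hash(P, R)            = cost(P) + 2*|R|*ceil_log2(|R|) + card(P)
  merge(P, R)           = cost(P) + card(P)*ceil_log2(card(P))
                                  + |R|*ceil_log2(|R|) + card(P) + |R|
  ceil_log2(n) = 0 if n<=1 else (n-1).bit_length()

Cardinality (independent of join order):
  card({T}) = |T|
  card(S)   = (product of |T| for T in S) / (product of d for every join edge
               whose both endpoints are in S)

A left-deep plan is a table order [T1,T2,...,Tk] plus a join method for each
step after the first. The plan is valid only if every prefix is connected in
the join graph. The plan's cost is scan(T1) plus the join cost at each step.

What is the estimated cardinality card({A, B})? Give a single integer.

500

Tables in S: A(100), B(150)
Edges inside S: A-B(d=30)
numerator = 100 * 150 = 15000
denominator = 30 = 30
card(S) = 15000 / 30 = 500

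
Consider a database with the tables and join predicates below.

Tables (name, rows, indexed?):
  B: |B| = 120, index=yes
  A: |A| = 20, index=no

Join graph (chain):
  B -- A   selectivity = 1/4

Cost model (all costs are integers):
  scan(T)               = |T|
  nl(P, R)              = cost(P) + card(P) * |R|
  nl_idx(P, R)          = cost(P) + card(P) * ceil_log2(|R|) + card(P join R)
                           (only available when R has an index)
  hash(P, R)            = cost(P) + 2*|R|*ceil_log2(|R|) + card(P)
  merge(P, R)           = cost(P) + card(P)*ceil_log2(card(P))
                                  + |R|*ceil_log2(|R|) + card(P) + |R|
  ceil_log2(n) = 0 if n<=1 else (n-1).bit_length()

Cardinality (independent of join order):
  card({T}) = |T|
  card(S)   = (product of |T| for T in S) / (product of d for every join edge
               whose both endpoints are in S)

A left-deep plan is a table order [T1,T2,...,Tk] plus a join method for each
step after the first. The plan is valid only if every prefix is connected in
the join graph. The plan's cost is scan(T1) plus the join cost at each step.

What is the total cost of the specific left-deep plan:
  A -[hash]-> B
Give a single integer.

step 1: scan A: cost=20, card=20
step 2: join B via hash
    card(P join B) = 20*120/(4) = 600
    cost = 20 + 2*120*7 + 20 = 1720

1720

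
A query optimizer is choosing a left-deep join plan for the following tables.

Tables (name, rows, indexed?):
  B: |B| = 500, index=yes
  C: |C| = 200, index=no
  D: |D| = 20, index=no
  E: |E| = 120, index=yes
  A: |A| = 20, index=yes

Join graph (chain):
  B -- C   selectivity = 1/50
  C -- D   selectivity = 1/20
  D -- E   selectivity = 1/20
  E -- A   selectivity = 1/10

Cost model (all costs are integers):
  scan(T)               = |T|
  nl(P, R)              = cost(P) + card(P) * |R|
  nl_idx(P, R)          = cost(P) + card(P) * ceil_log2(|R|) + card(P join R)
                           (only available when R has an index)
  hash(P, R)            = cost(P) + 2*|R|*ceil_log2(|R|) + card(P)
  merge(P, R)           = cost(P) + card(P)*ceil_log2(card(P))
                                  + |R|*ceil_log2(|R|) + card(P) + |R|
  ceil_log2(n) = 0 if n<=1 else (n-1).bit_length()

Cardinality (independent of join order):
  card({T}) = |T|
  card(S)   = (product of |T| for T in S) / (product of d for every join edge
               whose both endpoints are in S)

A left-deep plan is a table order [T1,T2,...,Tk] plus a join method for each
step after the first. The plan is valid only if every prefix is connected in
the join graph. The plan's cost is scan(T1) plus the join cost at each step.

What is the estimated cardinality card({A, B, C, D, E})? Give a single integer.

24000

Tables in S: A(20), B(500), C(200), D(20), E(120)
Edges inside S: B-C(d=50), C-D(d=20), D-E(d=20), E-A(d=10)
numerator = 20 * 500 * 200 * 20 * 120 = 4800000000
denominator = 50 * 20 * 20 * 10 = 200000
card(S) = 4800000000 / 200000 = 24000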